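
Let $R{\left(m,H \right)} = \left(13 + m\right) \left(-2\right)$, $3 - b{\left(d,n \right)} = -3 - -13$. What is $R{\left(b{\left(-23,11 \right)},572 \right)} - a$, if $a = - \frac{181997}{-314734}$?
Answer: $- \frac{3958805}{314734} \approx -12.578$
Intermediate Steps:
$b{\left(d,n \right)} = -7$ ($b{\left(d,n \right)} = 3 - \left(-3 - -13\right) = 3 - \left(-3 + 13\right) = 3 - 10 = -7$)
$R{\left(m,H \right)} = -26 - 2 m$
$a = \frac{181997}{314734}$ ($a = \left(-181997\right) \left(- \frac{1}{314734}\right) = \frac{181997}{314734} \approx 0.57826$)
$R{\left(b{\left(-23,11 \right)},572 \right)} - a = \left(-26 - -14\right) - \frac{181997}{314734} = \left(-26 + 14\right) - \frac{181997}{314734} = -12 - \frac{181997}{314734} = - \frac{3958805}{314734}$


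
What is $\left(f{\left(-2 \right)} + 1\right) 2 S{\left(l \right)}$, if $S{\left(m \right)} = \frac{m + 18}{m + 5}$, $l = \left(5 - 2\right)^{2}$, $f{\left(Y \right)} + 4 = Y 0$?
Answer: $- \frac{81}{7} \approx -11.571$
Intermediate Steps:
$f{\left(Y \right)} = -4$ ($f{\left(Y \right)} = -4 + Y 0 = -4 + 0 = -4$)
$l = 9$ ($l = 3^{2} = 9$)
$S{\left(m \right)} = \frac{18 + m}{5 + m}$
$\left(f{\left(-2 \right)} + 1\right) 2 S{\left(l \right)} = \left(-4 + 1\right) 2 \frac{18 + 9}{5 + 9} = \left(-3\right) 2 \cdot \frac{1}{14} \cdot 27 = - 6 \cdot \frac{1}{14} \cdot 27 = \left(-6\right) \frac{27}{14} = - \frac{81}{7}$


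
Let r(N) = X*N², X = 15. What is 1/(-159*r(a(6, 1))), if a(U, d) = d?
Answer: -1/2385 ≈ -0.00041929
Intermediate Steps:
r(N) = 15*N²
1/(-159*r(a(6, 1))) = 1/(-2385*1²) = 1/(-2385) = -1/2385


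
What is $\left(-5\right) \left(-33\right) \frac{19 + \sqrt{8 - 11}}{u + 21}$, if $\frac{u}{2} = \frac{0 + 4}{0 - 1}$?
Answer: $\frac{3135}{13} + \frac{165 i \sqrt{3}}{13} \approx 241.15 + 21.984 i$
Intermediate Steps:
$u = -8$ ($u = 2 \frac{0 + 4}{0 - 1} = 2 \frac{4}{-1} = 2 \cdot 4 \left(-1\right) = 2 \left(-4\right) = -8$)
$\left(-5\right) \left(-33\right) \frac{19 + \sqrt{8 - 11}}{u + 21} = \left(-5\right) \left(-33\right) \frac{19 + \sqrt{8 - 11}}{-8 + 21} = 165 \frac{19 + \sqrt{-3}}{13} = 165 \left(19 + i \sqrt{3}\right) \frac{1}{13} = 165 \left(\frac{19}{13} + \frac{i \sqrt{3}}{13}\right) = \frac{3135}{13} + \frac{165 i \sqrt{3}}{13}$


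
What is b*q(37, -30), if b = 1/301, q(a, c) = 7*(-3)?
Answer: -3/43 ≈ -0.069767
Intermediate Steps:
q(a, c) = -21
b = 1/301 ≈ 0.0033223
b*q(37, -30) = (1/301)*(-21) = -3/43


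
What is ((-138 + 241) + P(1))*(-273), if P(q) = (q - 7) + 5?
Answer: -27846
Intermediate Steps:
P(q) = -2 + q (P(q) = (-7 + q) + 5 = -2 + q)
((-138 + 241) + P(1))*(-273) = ((-138 + 241) + (-2 + 1))*(-273) = (103 - 1)*(-273) = 102*(-273) = -27846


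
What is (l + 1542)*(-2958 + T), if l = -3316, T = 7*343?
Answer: 988118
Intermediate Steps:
T = 2401
(l + 1542)*(-2958 + T) = (-3316 + 1542)*(-2958 + 2401) = -1774*(-557) = 988118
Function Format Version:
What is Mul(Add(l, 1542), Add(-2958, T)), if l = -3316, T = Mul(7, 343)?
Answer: 988118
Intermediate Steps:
T = 2401
Mul(Add(l, 1542), Add(-2958, T)) = Mul(Add(-3316, 1542), Add(-2958, 2401)) = Mul(-1774, -557) = 988118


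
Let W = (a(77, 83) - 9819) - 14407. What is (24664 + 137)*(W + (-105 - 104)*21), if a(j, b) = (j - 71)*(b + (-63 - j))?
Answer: -718162557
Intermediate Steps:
a(j, b) = (-71 + j)*(-63 + b - j)
W = -24568 (W = ((4473 - 1*77**2 - 71*83 + 8*77 + 83*77) - 9819) - 14407 = ((4473 - 1*5929 - 5893 + 616 + 6391) - 9819) - 14407 = ((4473 - 5929 - 5893 + 616 + 6391) - 9819) - 14407 = (-342 - 9819) - 14407 = -10161 - 14407 = -24568)
(24664 + 137)*(W + (-105 - 104)*21) = (24664 + 137)*(-24568 + (-105 - 104)*21) = 24801*(-24568 - 209*21) = 24801*(-24568 - 4389) = 24801*(-28957) = -718162557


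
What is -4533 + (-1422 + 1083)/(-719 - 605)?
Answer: -6001353/1324 ≈ -4532.7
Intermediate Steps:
-4533 + (-1422 + 1083)/(-719 - 605) = -4533 - 339/(-1324) = -4533 - 339*(-1/1324) = -4533 + 339/1324 = -6001353/1324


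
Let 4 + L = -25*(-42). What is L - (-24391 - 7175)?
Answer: 32612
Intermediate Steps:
L = 1046 (L = -4 - 25*(-42) = -4 + 1050 = 1046)
L - (-24391 - 7175) = 1046 - (-24391 - 7175) = 1046 - 1*(-31566) = 1046 + 31566 = 32612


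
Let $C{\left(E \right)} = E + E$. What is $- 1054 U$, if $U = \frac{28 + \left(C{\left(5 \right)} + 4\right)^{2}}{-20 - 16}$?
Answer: $\frac{59024}{9} \approx 6558.2$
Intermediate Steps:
$C{\left(E \right)} = 2 E$
$U = - \frac{56}{9}$ ($U = \frac{28 + \left(2 \cdot 5 + 4\right)^{2}}{-20 - 16} = \frac{28 + \left(10 + 4\right)^{2}}{-36} = \left(28 + 14^{2}\right) \left(- \frac{1}{36}\right) = \left(28 + 196\right) \left(- \frac{1}{36}\right) = 224 \left(- \frac{1}{36}\right) = - \frac{56}{9} \approx -6.2222$)
$- 1054 U = \left(-1054\right) \left(- \frac{56}{9}\right) = \frac{59024}{9}$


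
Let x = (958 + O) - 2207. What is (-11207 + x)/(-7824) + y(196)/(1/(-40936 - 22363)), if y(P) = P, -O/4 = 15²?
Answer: -8089104695/652 ≈ -1.2407e+7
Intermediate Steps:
O = -900 (O = -4*15² = -4*225 = -900)
x = -2149 (x = (958 - 900) - 2207 = 58 - 2207 = -2149)
(-11207 + x)/(-7824) + y(196)/(1/(-40936 - 22363)) = (-11207 - 2149)/(-7824) + 196/(1/(-40936 - 22363)) = -13356*(-1/7824) + 196/(1/(-63299)) = 1113/652 + 196/(-1/63299) = 1113/652 + 196*(-63299) = 1113/652 - 12406604 = -8089104695/652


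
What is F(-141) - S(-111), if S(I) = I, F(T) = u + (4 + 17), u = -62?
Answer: 70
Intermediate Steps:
F(T) = -41 (F(T) = -62 + (4 + 17) = -62 + 21 = -41)
F(-141) - S(-111) = -41 - 1*(-111) = -41 + 111 = 70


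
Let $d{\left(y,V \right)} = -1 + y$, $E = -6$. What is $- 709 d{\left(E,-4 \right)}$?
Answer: $4963$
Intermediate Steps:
$- 709 d{\left(E,-4 \right)} = - 709 \left(-1 - 6\right) = \left(-709\right) \left(-7\right) = 4963$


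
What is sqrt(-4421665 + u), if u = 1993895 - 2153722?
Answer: 2*I*sqrt(1145373) ≈ 2140.4*I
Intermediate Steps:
u = -159827
sqrt(-4421665 + u) = sqrt(-4421665 - 159827) = sqrt(-4581492) = 2*I*sqrt(1145373)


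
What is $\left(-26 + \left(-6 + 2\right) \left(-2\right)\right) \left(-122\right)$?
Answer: $2196$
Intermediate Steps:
$\left(-26 + \left(-6 + 2\right) \left(-2\right)\right) \left(-122\right) = \left(-26 - -8\right) \left(-122\right) = \left(-26 + 8\right) \left(-122\right) = \left(-18\right) \left(-122\right) = 2196$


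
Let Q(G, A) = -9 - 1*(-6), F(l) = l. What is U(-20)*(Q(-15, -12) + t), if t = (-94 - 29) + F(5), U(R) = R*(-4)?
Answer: -9680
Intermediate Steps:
U(R) = -4*R
Q(G, A) = -3 (Q(G, A) = -9 + 6 = -3)
t = -118 (t = (-94 - 29) + 5 = -123 + 5 = -118)
U(-20)*(Q(-15, -12) + t) = (-4*(-20))*(-3 - 118) = 80*(-121) = -9680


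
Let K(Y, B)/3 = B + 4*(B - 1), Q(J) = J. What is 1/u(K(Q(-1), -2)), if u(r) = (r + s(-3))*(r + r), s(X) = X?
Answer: 1/3780 ≈ 0.00026455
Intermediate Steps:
K(Y, B) = -12 + 15*B (K(Y, B) = 3*(B + 4*(B - 1)) = 3*(B + 4*(-1 + B)) = 3*(B + (-4 + 4*B)) = 3*(-4 + 5*B) = -12 + 15*B)
u(r) = 2*r*(-3 + r) (u(r) = (r - 3)*(r + r) = (-3 + r)*(2*r) = 2*r*(-3 + r))
1/u(K(Q(-1), -2)) = 1/(2*(-12 + 15*(-2))*(-3 + (-12 + 15*(-2)))) = 1/(2*(-12 - 30)*(-3 + (-12 - 30))) = 1/(2*(-42)*(-3 - 42)) = 1/(2*(-42)*(-45)) = 1/3780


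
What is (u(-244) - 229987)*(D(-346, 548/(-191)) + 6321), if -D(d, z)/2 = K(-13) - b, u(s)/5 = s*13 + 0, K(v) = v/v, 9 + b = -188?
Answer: -1456643475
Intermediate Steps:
b = -197 (b = -9 - 188 = -197)
K(v) = 1
u(s) = 65*s (u(s) = 5*(s*13 + 0) = 5*(13*s + 0) = 5*(13*s) = 65*s)
D(d, z) = -396 (D(d, z) = -2*(1 - 1*(-197)) = -2*(1 + 197) = -2*198 = -396)
(u(-244) - 229987)*(D(-346, 548/(-191)) + 6321) = (65*(-244) - 229987)*(-396 + 6321) = (-15860 - 229987)*5925 = -245847*5925 = -1456643475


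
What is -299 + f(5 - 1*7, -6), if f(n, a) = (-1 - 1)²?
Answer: -295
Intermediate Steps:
f(n, a) = 4 (f(n, a) = (-2)² = 4)
-299 + f(5 - 1*7, -6) = -299 + 4 = -295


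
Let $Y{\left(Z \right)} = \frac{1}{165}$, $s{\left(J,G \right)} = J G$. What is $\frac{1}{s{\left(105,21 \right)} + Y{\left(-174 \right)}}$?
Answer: $\frac{165}{363826} \approx 0.00045351$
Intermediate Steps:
$s{\left(J,G \right)} = G J$
$Y{\left(Z \right)} = \frac{1}{165}$
$\frac{1}{s{\left(105,21 \right)} + Y{\left(-174 \right)}} = \frac{1}{21 \cdot 105 + \frac{1}{165}} = \frac{1}{2205 + \frac{1}{165}} = \frac{1}{\frac{363826}{165}} = \frac{165}{363826}$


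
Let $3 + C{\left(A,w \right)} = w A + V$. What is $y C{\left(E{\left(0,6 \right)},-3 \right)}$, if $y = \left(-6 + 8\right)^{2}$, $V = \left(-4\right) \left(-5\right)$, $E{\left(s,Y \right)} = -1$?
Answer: $80$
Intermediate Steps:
$V = 20$
$C{\left(A,w \right)} = 17 + A w$ ($C{\left(A,w \right)} = -3 + \left(w A + 20\right) = -3 + \left(A w + 20\right) = -3 + \left(20 + A w\right) = 17 + A w$)
$y = 4$ ($y = 2^{2} = 4$)
$y C{\left(E{\left(0,6 \right)},-3 \right)} = 4 \left(17 - -3\right) = 4 \left(17 + 3\right) = 4 \cdot 20 = 80$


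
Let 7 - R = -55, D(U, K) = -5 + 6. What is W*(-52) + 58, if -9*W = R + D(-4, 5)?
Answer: 422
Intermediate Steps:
D(U, K) = 1
R = 62 (R = 7 - 1*(-55) = 7 + 55 = 62)
W = -7 (W = -(62 + 1)/9 = -1/9*63 = -7)
W*(-52) + 58 = -7*(-52) + 58 = 364 + 58 = 422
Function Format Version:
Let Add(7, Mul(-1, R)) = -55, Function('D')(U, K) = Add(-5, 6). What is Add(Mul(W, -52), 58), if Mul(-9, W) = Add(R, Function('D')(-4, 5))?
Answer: 422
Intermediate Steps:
Function('D')(U, K) = 1
R = 62 (R = Add(7, Mul(-1, -55)) = Add(7, 55) = 62)
W = -7 (W = Mul(Rational(-1, 9), Add(62, 1)) = Mul(Rational(-1, 9), 63) = -7)
Add(Mul(W, -52), 58) = Add(Mul(-7, -52), 58) = Add(364, 58) = 422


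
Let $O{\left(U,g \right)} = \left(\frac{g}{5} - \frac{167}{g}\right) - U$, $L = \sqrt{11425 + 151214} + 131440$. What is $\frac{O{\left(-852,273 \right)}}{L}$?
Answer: $\frac{32509686112}{4716432892353} - \frac{1236674 \sqrt{18071}}{7860721487255} \approx 0.0068717$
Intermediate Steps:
$L = 131440 + 3 \sqrt{18071}$ ($L = \sqrt{162639} + 131440 = 3 \sqrt{18071} + 131440 = 131440 + 3 \sqrt{18071} \approx 1.3184 \cdot 10^{5}$)
$O{\left(U,g \right)} = - U - \frac{167}{g} + \frac{g}{5}$ ($O{\left(U,g \right)} = \left(g \frac{1}{5} - \frac{167}{g}\right) - U = \left(\frac{g}{5} - \frac{167}{g}\right) - U = \left(- \frac{167}{g} + \frac{g}{5}\right) - U = - U - \frac{167}{g} + \frac{g}{5}$)
$\frac{O{\left(-852,273 \right)}}{L} = \frac{\left(-1\right) \left(-852\right) - \frac{167}{273} + \frac{1}{5} \cdot 273}{131440 + 3 \sqrt{18071}} = \frac{852 - \frac{167}{273} + \frac{273}{5}}{131440 + 3 \sqrt{18071}} = \frac{1236674}{1365 \left(131440 + 3 \sqrt{18071}\right)}$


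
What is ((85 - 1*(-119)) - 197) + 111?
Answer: 118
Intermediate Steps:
((85 - 1*(-119)) - 197) + 111 = ((85 + 119) - 197) + 111 = (204 - 197) + 111 = 7 + 111 = 118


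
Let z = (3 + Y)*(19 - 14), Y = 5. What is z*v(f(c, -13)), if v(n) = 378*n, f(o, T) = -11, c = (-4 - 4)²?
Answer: -166320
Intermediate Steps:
c = 64 (c = (-8)² = 64)
z = 40 (z = (3 + 5)*(19 - 14) = 8*5 = 40)
z*v(f(c, -13)) = 40*(378*(-11)) = 40*(-4158) = -166320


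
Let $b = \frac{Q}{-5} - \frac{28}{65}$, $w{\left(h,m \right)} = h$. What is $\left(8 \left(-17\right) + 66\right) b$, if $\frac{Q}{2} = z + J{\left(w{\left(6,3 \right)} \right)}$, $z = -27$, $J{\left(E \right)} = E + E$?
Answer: $- \frac{5068}{13} \approx -389.85$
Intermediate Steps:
$J{\left(E \right)} = 2 E$
$Q = -30$ ($Q = 2 \left(-27 + 2 \cdot 6\right) = 2 \left(-27 + 12\right) = 2 \left(-15\right) = -30$)
$b = \frac{362}{65}$ ($b = - \frac{30}{-5} - \frac{28}{65} = \left(-30\right) \left(- \frac{1}{5}\right) - \frac{28}{65} = 6 - \frac{28}{65} = \frac{362}{65} \approx 5.5692$)
$\left(8 \left(-17\right) + 66\right) b = \left(8 \left(-17\right) + 66\right) \frac{362}{65} = \left(-136 + 66\right) \frac{362}{65} = \left(-70\right) \frac{362}{65} = - \frac{5068}{13}$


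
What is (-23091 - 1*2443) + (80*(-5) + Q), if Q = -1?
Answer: -25935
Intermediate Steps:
(-23091 - 1*2443) + (80*(-5) + Q) = (-23091 - 1*2443) + (80*(-5) - 1) = (-23091 - 2443) + (-400 - 1) = -25534 - 401 = -25935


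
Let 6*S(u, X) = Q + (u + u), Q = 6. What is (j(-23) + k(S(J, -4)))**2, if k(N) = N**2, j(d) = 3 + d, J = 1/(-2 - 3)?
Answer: 18524416/50625 ≈ 365.91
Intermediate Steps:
J = -1/5 (J = 1/(-5) = -1/5 ≈ -0.20000)
S(u, X) = 1 + u/3 (S(u, X) = (6 + (u + u))/6 = (6 + 2*u)/6 = 1 + u/3)
(j(-23) + k(S(J, -4)))**2 = ((3 - 23) + (1 + (1/3)*(-1/5))**2)**2 = (-20 + (1 - 1/15)**2)**2 = (-20 + (14/15)**2)**2 = (-20 + 196/225)**2 = (-4304/225)**2 = 18524416/50625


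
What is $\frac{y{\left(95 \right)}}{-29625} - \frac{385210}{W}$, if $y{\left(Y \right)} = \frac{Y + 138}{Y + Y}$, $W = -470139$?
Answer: $\frac{722713748371}{882098298750} \approx 0.81931$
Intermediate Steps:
$y{\left(Y \right)} = \frac{138 + Y}{2 Y}$
$\frac{y{\left(95 \right)}}{-29625} - \frac{385210}{W} = \frac{\frac{1}{2} \cdot \frac{1}{95} \left(138 + 95\right)}{-29625} - \frac{385210}{-470139} = \frac{1}{2} \cdot \frac{1}{95} \cdot 233 \left(- \frac{1}{29625}\right) - - \frac{385210}{470139} = \frac{233}{190} \left(- \frac{1}{29625}\right) + \frac{385210}{470139} = - \frac{233}{5628750} + \frac{385210}{470139} = \frac{722713748371}{882098298750}$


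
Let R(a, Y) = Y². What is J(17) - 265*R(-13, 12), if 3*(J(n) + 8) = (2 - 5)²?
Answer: -38165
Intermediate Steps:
J(n) = -5 (J(n) = -8 + (2 - 5)²/3 = -8 + (⅓)*(-3)² = -8 + (⅓)*9 = -8 + 3 = -5)
J(17) - 265*R(-13, 12) = -5 - 265*12² = -5 - 265*144 = -5 - 38160 = -38165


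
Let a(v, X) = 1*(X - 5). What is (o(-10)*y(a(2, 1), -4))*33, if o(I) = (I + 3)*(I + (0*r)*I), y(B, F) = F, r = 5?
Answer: -9240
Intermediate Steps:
a(v, X) = -5 + X (a(v, X) = 1*(-5 + X) = -5 + X)
o(I) = I*(3 + I) (o(I) = (I + 3)*(I + (0*5)*I) = (3 + I)*(I + 0*I) = (3 + I)*(I + 0) = (3 + I)*I = I*(3 + I))
(o(-10)*y(a(2, 1), -4))*33 = (-10*(3 - 10)*(-4))*33 = (-10*(-7)*(-4))*33 = (70*(-4))*33 = -280*33 = -9240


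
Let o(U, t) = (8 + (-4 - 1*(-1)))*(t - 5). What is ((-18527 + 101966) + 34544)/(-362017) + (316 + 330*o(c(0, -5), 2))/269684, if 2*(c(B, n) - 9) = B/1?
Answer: -16747857075/48815096314 ≈ -0.34309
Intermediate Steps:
c(B, n) = 9 + B/2 (c(B, n) = 9 + (B/1)/2 = 9 + (B*1)/2 = 9 + B/2)
o(U, t) = -25 + 5*t (o(U, t) = (8 + (-4 + 1))*(-5 + t) = (8 - 3)*(-5 + t) = 5*(-5 + t) = -25 + 5*t)
((-18527 + 101966) + 34544)/(-362017) + (316 + 330*o(c(0, -5), 2))/269684 = ((-18527 + 101966) + 34544)/(-362017) + (316 + 330*(-25 + 5*2))/269684 = (83439 + 34544)*(-1/362017) + (316 + 330*(-25 + 10))*(1/269684) = 117983*(-1/362017) + (316 + 330*(-15))*(1/269684) = -117983/362017 + (316 - 4950)*(1/269684) = -117983/362017 - 4634*1/269684 = -117983/362017 - 2317/134842 = -16747857075/48815096314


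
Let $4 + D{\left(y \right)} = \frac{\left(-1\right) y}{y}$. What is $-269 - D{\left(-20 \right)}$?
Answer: $-264$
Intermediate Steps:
$D{\left(y \right)} = -5$ ($D{\left(y \right)} = -4 + \frac{\left(-1\right) y}{y} = -4 - 1 = -5$)
$-269 - D{\left(-20 \right)} = -269 - -5 = -269 + 5 = -264$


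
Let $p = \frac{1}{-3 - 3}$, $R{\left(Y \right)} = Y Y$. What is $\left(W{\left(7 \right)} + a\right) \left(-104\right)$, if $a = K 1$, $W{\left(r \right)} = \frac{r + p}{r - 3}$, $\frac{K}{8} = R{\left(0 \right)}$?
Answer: $- \frac{533}{3} \approx -177.67$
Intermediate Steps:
$R{\left(Y \right)} = Y^{2}$
$K = 0$ ($K = 8 \cdot 0^{2} = 8 \cdot 0 = 0$)
$p = - \frac{1}{6}$ ($p = \frac{1}{-6} = - \frac{1}{6} \approx -0.16667$)
$W{\left(r \right)} = \frac{- \frac{1}{6} + r}{-3 + r}$ ($W{\left(r \right)} = \frac{r - \frac{1}{6}}{r - 3} = \frac{- \frac{1}{6} + r}{-3 + r}$)
$a = 0$ ($a = 0 \cdot 1 = 0$)
$\left(W{\left(7 \right)} + a\right) \left(-104\right) = \left(\frac{- \frac{1}{6} + 7}{-3 + 7} + 0\right) \left(-104\right) = \left(\frac{1}{4} \cdot \frac{41}{6} + 0\right) \left(-104\right) = \left(\frac{41}{24} + 0\right) \left(-104\right) = \frac{41}{24} \left(-104\right) = - \frac{533}{3}$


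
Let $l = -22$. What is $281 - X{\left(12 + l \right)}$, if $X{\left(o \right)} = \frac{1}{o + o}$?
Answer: $\frac{5621}{20} \approx 281.05$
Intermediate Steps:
$X{\left(o \right)} = \frac{1}{2 o}$
$281 - X{\left(12 + l \right)} = 281 - \frac{1}{2 \left(12 - 22\right)} = 281 - \frac{1}{2 \left(-10\right)} = 281 - \frac{1}{2} \left(- \frac{1}{10}\right) = 281 - - \frac{1}{20} = 281 + \frac{1}{20} = \frac{5621}{20}$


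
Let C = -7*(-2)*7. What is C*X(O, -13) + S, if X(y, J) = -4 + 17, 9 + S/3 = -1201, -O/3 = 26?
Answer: -2356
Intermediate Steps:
O = -78 (O = -3*26 = -78)
S = -3630 (S = -27 + 3*(-1201) = -27 - 3603 = -3630)
X(y, J) = 13
C = 98 (C = 14*7 = 98)
C*X(O, -13) + S = 98*13 - 3630 = 1274 - 3630 = -2356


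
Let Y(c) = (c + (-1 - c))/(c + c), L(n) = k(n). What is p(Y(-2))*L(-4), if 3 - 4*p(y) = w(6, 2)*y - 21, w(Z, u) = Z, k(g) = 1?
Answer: 45/8 ≈ 5.6250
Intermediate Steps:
L(n) = 1
Y(c) = -1/(2*c)
p(y) = 6 - 3*y/2 (p(y) = ¾ - (6*y - 21)/4 = ¾ - (-21 + 6*y)/4 = ¾ + (21/4 - 3*y/2) = 6 - 3*y/2)
p(Y(-2))*L(-4) = (6 - (-3)/(4*(-2)))*1 = (6 - (-3)*(-1)/(4*2))*1 = (6 - 3/2*¼)*1 = (6 - 3/8)*1 = (45/8)*1 = 45/8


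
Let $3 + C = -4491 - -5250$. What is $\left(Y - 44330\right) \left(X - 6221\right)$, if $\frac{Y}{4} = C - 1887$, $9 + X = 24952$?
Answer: $-914644588$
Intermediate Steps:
$X = 24943$ ($X = -9 + 24952 = 24943$)
$C = 756$ ($C = -3 - -759 = -3 + \left(-4491 + 5250\right) = -3 + 759 = 756$)
$Y = -4524$ ($Y = 4 \left(756 - 1887\right) = 4 \left(-1131\right) = -4524$)
$\left(Y - 44330\right) \left(X - 6221\right) = \left(-4524 - 44330\right) \left(24943 - 6221\right) = \left(-48854\right) 18722 = -914644588$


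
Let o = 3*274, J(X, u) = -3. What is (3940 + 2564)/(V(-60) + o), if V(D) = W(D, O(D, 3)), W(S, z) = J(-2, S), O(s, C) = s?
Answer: 2168/273 ≈ 7.9414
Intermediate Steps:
o = 822
W(S, z) = -3
V(D) = -3
(3940 + 2564)/(V(-60) + o) = (3940 + 2564)/(-3 + 822) = 6504/819 = 6504*(1/819) = 2168/273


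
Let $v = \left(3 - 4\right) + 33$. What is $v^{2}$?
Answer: $1024$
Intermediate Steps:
$v = 32$ ($v = -1 + 33 = 32$)
$v^{2} = 32^{2} = 1024$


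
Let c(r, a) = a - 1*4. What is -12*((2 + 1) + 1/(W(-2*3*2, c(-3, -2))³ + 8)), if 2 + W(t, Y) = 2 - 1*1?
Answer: -264/7 ≈ -37.714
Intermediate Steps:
c(r, a) = -4 + a (c(r, a) = a - 4 = -4 + a)
W(t, Y) = -1 (W(t, Y) = -2 + (2 - 1*1) = -2 + (2 - 1) = -2 + 1 = -1)
-12*((2 + 1) + 1/(W(-2*3*2, c(-3, -2))³ + 8)) = -12*((2 + 1) + 1/((-1)³ + 8)) = -12*(3 + 1/(-1 + 8)) = -12*(3 + 1/7) = -12*(3 + ⅐) = -12*22/7 = -264/7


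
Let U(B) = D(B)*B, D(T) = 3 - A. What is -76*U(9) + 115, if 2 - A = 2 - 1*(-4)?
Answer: -4673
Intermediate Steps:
A = -4 (A = 2 - (2 - 1*(-4)) = 2 - (2 + 4) = 2 - 1*6 = 2 - 6 = -4)
D(T) = 7 (D(T) = 3 - 1*(-4) = 3 + 4 = 7)
U(B) = 7*B
-76*U(9) + 115 = -532*9 + 115 = -76*63 + 115 = -4788 + 115 = -4673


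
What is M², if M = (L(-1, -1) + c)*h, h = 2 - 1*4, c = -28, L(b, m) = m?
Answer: 3364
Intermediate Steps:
h = -2 (h = 2 - 4 = -2)
M = 58 (M = (-1 - 28)*(-2) = -29*(-2) = 58)
M² = 58² = 3364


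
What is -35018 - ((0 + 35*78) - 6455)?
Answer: -31293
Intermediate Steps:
-35018 - ((0 + 35*78) - 6455) = -35018 - ((0 + 2730) - 6455) = -35018 - (2730 - 6455) = -35018 - 1*(-3725) = -35018 + 3725 = -31293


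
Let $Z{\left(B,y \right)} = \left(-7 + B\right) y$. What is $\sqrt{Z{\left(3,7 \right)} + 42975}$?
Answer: $\sqrt{42947} \approx 207.24$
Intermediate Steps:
$Z{\left(B,y \right)} = y \left(-7 + B\right)$
$\sqrt{Z{\left(3,7 \right)} + 42975} = \sqrt{7 \left(-7 + 3\right) + 42975} = \sqrt{7 \left(-4\right) + 42975} = \sqrt{-28 + 42975} = \sqrt{42947}$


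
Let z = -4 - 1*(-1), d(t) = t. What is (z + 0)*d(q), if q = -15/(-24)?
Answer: -15/8 ≈ -1.8750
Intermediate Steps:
q = 5/8 (q = -15*(-1/24) = 5/8 ≈ 0.62500)
z = -3 (z = -4 + 1 = -3)
(z + 0)*d(q) = (-3 + 0)*(5/8) = -3*5/8 = -15/8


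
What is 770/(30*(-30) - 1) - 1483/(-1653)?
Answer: 63373/1489353 ≈ 0.042551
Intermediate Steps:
770/(30*(-30) - 1) - 1483/(-1653) = 770/(-900 - 1) - 1483*(-1/1653) = 770/(-901) + 1483/1653 = 770*(-1/901) + 1483/1653 = -770/901 + 1483/1653 = 63373/1489353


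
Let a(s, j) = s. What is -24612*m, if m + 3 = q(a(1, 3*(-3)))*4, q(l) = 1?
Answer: -24612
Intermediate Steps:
m = 1 (m = -3 + 1*4 = -3 + 4 = 1)
-24612*m = -24612*1 = -24612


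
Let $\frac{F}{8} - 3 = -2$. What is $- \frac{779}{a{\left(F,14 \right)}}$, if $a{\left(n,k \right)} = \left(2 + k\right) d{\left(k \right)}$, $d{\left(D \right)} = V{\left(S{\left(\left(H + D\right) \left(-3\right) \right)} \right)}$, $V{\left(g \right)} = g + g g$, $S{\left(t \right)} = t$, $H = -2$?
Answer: $- \frac{779}{20160} \approx -0.038641$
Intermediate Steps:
$V{\left(g \right)} = g + g^{2}$
$d{\left(D \right)} = \left(6 - 3 D\right) \left(7 - 3 D\right)$ ($d{\left(D \right)} = \left(-2 + D\right) \left(-3\right) \left(1 + \left(-2 + D\right) \left(-3\right)\right) = \left(6 - 3 D\right) \left(1 - \left(-6 + 3 D\right)\right) = \left(6 - 3 D\right) \left(7 - 3 D\right)$)
$F = 8$ ($F = 24 + 8 \left(-2\right) = 24 - 16 = 8$)
$a{\left(n,k \right)} = 3 \left(-7 + 3 k\right) \left(-2 + k\right) \left(2 + k\right)$ ($a{\left(n,k \right)} = \left(2 + k\right) 3 \left(-7 + 3 k\right) \left(-2 + k\right) = 3 \left(-7 + 3 k\right) \left(-2 + k\right) \left(2 + k\right)$)
$- \frac{779}{a{\left(F,14 \right)}} = - \frac{779}{3 \left(-7 + 3 \cdot 14\right) \left(-2 + 14\right) \left(2 + 14\right)} = - \frac{779}{3 \left(-7 + 42\right) 12 \cdot 16} = - \frac{779}{3 \cdot 35 \cdot 12 \cdot 16} = - \frac{779}{20160}$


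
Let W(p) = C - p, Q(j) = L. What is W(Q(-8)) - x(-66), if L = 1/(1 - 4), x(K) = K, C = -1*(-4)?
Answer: 211/3 ≈ 70.333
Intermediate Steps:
C = 4
L = -⅓ (L = 1/(-3) = -⅓ ≈ -0.33333)
Q(j) = -⅓
W(p) = 4 - p
W(Q(-8)) - x(-66) = (4 - 1*(-⅓)) - 1*(-66) = (4 + ⅓) + 66 = 13/3 + 66 = 211/3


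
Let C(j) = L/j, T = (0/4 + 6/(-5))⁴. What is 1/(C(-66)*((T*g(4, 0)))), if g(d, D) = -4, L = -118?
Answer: -6875/101952 ≈ -0.067434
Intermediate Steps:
T = 1296/625 (T = (0*(¼) + 6*(-⅕))⁴ = (0 - 6/5)⁴ = (-6/5)⁴ = 1296/625 ≈ 2.0736)
C(j) = -118/j
1/(C(-66)*((T*g(4, 0)))) = 1/(((-118/(-66)))*(((1296/625)*(-4)))) = 1/(((-118*(-1/66)))*(-5184/625)) = -625/5184/(59/33) = (33/59)*(-625/5184) = -6875/101952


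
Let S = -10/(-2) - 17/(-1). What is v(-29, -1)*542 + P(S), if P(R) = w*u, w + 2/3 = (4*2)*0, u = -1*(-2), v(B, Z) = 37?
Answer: 60158/3 ≈ 20053.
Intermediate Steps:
S = 22 (S = -10*(-1/2) - 17*(-1) = 5 + 17 = 22)
u = 2
w = -2/3 (w = -2/3 + (4*2)*0 = -2/3 + 8*0 = -2/3 + 0 = -2/3 ≈ -0.66667)
P(R) = -4/3 (P(R) = -2/3*2 = -4/3)
v(-29, -1)*542 + P(S) = 37*542 - 4/3 = 20054 - 4/3 = 60158/3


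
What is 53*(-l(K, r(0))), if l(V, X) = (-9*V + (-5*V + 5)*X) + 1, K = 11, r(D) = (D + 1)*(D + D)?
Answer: 5194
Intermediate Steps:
r(D) = 2*D*(1 + D) (r(D) = (1 + D)*(2*D) = 2*D*(1 + D))
l(V, X) = 1 - 9*V + X*(5 - 5*V) (l(V, X) = (-9*V + (5 - 5*V)*X) + 1 = (-9*V + X*(5 - 5*V)) + 1 = 1 - 9*V + X*(5 - 5*V))
53*(-l(K, r(0))) = 53*(-(1 - 9*11 + 5*(2*0*(1 + 0)) - 5*11*2*0*(1 + 0))) = 53*(-(1 - 99 + 5*(2*0*1) - 5*11*2*0*1)) = 53*(-(1 - 99 + 5*0 - 5*11*0)) = 53*(-(1 - 99 + 0 + 0)) = 53*(-1*(-98)) = 53*98 = 5194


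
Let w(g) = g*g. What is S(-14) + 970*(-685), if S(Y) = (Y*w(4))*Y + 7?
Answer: -661307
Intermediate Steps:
w(g) = g²
S(Y) = 7 + 16*Y² (S(Y) = (Y*4²)*Y + 7 = (Y*16)*Y + 7 = (16*Y)*Y + 7 = 16*Y² + 7 = 7 + 16*Y²)
S(-14) + 970*(-685) = (7 + 16*(-14)²) + 970*(-685) = (7 + 16*196) - 664450 = (7 + 3136) - 664450 = 3143 - 664450 = -661307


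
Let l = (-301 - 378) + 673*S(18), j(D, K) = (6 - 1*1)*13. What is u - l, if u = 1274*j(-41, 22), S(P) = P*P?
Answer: -134563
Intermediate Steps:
S(P) = P²
j(D, K) = 65 (j(D, K) = (6 - 1)*13 = 5*13 = 65)
u = 82810 (u = 1274*65 = 82810)
l = 217373 (l = (-301 - 378) + 673*18² = -679 + 673*324 = -679 + 218052 = 217373)
u - l = 82810 - 1*217373 = 82810 - 217373 = -134563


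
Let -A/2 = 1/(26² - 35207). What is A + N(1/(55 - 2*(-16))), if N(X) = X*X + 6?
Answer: 1568240503/261365139 ≈ 6.0002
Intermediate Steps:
N(X) = 6 + X² (N(X) = X² + 6 = 6 + X²)
A = 2/34531 (A = -2/(26² - 35207) = -2/(676 - 35207) = -2/(-34531) = -2*(-1/34531) = 2/34531 ≈ 5.7919e-5)
A + N(1/(55 - 2*(-16))) = 2/34531 + (6 + (1/(55 - 2*(-16)))²) = 2/34531 + (6 + (1/(55 + 32))²) = 2/34531 + (6 + (1/87)²) = 2/34531 + (6 + 1/7569) = 2/34531 + 45415/7569 = 1568240503/261365139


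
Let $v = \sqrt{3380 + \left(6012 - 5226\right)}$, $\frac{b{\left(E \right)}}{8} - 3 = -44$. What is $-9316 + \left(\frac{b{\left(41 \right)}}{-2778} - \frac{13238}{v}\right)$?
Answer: $- \frac{12939760}{1389} - \frac{6619 \sqrt{4166}}{2083} \approx -9521.0$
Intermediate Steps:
$b{\left(E \right)} = -328$ ($b{\left(E \right)} = 24 + 8 \left(-44\right) = 24 - 352 = -328$)
$v = \sqrt{4166}$ ($v = \sqrt{3380 + 786} = \sqrt{4166} \approx 64.545$)
$-9316 + \left(\frac{b{\left(41 \right)}}{-2778} - \frac{13238}{v}\right) = -9316 - \left(- \frac{164}{1389} + 13238 \frac{\sqrt{4166}}{4166}\right) = -9316 + \left(\frac{164}{1389} - \frac{6619 \sqrt{4166}}{2083}\right) = - \frac{12939760}{1389} - \frac{6619 \sqrt{4166}}{2083}$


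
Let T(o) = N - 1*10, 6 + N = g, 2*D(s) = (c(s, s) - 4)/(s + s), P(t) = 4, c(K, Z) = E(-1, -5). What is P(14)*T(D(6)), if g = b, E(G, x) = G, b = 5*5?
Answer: 36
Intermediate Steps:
b = 25
c(K, Z) = -1
g = 25
D(s) = -5/(4*s) (D(s) = ((-1 - 4)/(s + s))/2 = (-5*1/(2*s))/2 = (-5/(2*s))/2 = -5/(4*s))
N = 19 (N = -6 + 25 = 19)
T(o) = 9 (T(o) = 19 - 1*10 = 19 - 10 = 9)
P(14)*T(D(6)) = 4*9 = 36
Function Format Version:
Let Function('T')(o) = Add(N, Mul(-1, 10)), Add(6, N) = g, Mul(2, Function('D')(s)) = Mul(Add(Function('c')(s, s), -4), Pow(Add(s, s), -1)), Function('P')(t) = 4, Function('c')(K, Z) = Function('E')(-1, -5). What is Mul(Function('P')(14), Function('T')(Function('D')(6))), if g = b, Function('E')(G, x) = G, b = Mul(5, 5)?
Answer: 36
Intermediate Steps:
b = 25
Function('c')(K, Z) = -1
g = 25
Function('D')(s) = Mul(Rational(-5, 4), Pow(s, -1)) (Function('D')(s) = Mul(Rational(1, 2), Mul(Add(-1, -4), Pow(Add(s, s), -1))) = Mul(Rational(1, 2), Mul(-5, Pow(Mul(2, s), -1))) = Mul(Rational(1, 2), Mul(-5, Mul(Rational(1, 2), Pow(s, -1)))) = Mul(Rational(1, 2), Mul(Rational(-5, 2), Pow(s, -1))) = Mul(Rational(-5, 4), Pow(s, -1)))
N = 19 (N = Add(-6, 25) = 19)
Function('T')(o) = 9 (Function('T')(o) = Add(19, Mul(-1, 10)) = Add(19, -10) = 9)
Mul(Function('P')(14), Function('T')(Function('D')(6))) = Mul(4, 9) = 36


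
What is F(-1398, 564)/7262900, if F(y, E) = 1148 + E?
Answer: 428/1815725 ≈ 0.00023572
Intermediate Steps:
F(-1398, 564)/7262900 = (1148 + 564)/7262900 = 1712*(1/7262900) = 428/1815725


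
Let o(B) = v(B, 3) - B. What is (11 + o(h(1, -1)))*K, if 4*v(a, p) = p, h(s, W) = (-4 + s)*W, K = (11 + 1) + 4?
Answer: 140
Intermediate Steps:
K = 16 (K = 12 + 4 = 16)
h(s, W) = W*(-4 + s)
v(a, p) = p/4
o(B) = ¾ - B (o(B) = (¼)*3 - B = ¾ - B)
(11 + o(h(1, -1)))*K = (11 + (¾ - (-1)*(-4 + 1)))*16 = (11 + (¾ - (-1)*(-3)))*16 = (11 + (¾ - 1*3))*16 = (11 + (¾ - 3))*16 = (11 - 9/4)*16 = (35/4)*16 = 140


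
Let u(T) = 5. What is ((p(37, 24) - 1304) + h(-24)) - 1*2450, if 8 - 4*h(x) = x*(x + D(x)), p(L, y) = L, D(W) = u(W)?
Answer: -3829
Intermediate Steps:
D(W) = 5
h(x) = 2 - x*(5 + x)/4 (h(x) = 2 - x*(x + 5)/4 = 2 - x*(5 + x)/4)
((p(37, 24) - 1304) + h(-24)) - 1*2450 = ((37 - 1304) + (2 - 5/4*(-24) - ¼*(-24)²)) - 1*2450 = (-1267 + (2 + 30 - ¼*576)) - 2450 = (-1267 + (2 + 30 - 144)) - 2450 = (-1267 - 112) - 2450 = -1379 - 2450 = -3829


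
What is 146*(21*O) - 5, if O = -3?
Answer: -9203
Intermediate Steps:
146*(21*O) - 5 = 146*(21*(-3)) - 5 = 146*(-63) - 5 = -9198 - 5 = -9203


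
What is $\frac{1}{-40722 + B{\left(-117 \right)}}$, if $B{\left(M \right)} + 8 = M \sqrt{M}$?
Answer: $\frac{i}{- 40730 i + 351 \sqrt{13}} \approx -2.4528 \cdot 10^{-5} + 7.6213 \cdot 10^{-7} i$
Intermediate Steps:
$B{\left(M \right)} = -8 + M^{\frac{3}{2}}$ ($B{\left(M \right)} = -8 + M \sqrt{M} = -8 + M^{\frac{3}{2}}$)
$\frac{1}{-40722 + B{\left(-117 \right)}} = \frac{1}{-40722 - \left(8 - \left(-117\right)^{\frac{3}{2}}\right)} = \frac{1}{-40722 - \left(8 + 351 i \sqrt{13}\right)} = \frac{1}{-40730 - 351 i \sqrt{13}}$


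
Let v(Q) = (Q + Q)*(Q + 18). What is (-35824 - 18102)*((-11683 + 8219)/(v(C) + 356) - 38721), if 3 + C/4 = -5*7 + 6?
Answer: 14885888077250/7129 ≈ 2.0881e+9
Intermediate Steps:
C = -128 (C = -12 + 4*(-5*7 + 6) = -12 + 4*(-35 + 6) = -12 + 4*(-29) = -12 - 116 = -128)
v(Q) = 2*Q*(18 + Q) (v(Q) = (2*Q)*(18 + Q) = 2*Q*(18 + Q))
(-35824 - 18102)*((-11683 + 8219)/(v(C) + 356) - 38721) = (-35824 - 18102)*((-11683 + 8219)/(2*(-128)*(18 - 128) + 356) - 38721) = -53926*(-3464/(2*(-128)*(-110) + 356) - 38721) = -53926*(-3464/(28160 + 356) - 38721) = -53926*(-3464/28516 - 38721) = -53926*(-3464*1/28516 - 38721) = -53926*(-866/7129 - 38721) = -53926*(-276042875/7129) = 14885888077250/7129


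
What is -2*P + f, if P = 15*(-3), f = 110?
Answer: 200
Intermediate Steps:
P = -45
-2*P + f = -2*(-45) + 110 = 90 + 110 = 200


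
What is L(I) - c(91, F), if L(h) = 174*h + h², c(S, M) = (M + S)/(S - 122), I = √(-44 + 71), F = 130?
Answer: 1058/31 + 522*√3 ≈ 938.26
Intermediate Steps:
I = 3*√3 (I = √27 = 3*√3 ≈ 5.1962)
c(S, M) = (M + S)/(-122 + S)
L(h) = h² + 174*h
L(I) - c(91, F) = (3*√3)*(174 + 3*√3) - (130 + 91)/(-122 + 91) = 3*√3*(174 + 3*√3) - 221/(-31) = 3*√3*(174 + 3*√3) - (-1)*221/31 = 3*√3*(174 + 3*√3) - 1*(-221/31) = 3*√3*(174 + 3*√3) + 221/31 = 221/31 + 3*√3*(174 + 3*√3)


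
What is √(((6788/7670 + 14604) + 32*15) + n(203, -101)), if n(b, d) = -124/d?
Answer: 3*√251482820951310/387335 ≈ 122.83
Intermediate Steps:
√(((6788/7670 + 14604) + 32*15) + n(203, -101)) = √(((6788/7670 + 14604) + 32*15) - 124/(-101)) = √(((6788*(1/7670) + 14604) + 480) - 124*(-1/101)) = √(((3394/3835 + 14604) + 480) + 124/101) = √((56009734/3835 + 480) + 124/101) = √(57850534/3835 + 124/101) = √(5843379474/387335) = 3*√251482820951310/387335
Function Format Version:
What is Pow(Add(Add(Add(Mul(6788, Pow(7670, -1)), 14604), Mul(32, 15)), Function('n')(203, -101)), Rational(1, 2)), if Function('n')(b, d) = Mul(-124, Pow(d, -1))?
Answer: Mul(Rational(3, 387335), Pow(251482820951310, Rational(1, 2))) ≈ 122.83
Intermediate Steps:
Pow(Add(Add(Add(Mul(6788, Pow(7670, -1)), 14604), Mul(32, 15)), Function('n')(203, -101)), Rational(1, 2)) = Pow(Add(Add(Add(Mul(6788, Pow(7670, -1)), 14604), Mul(32, 15)), Mul(-124, Pow(-101, -1))), Rational(1, 2)) = Pow(Add(Add(Add(Mul(6788, Rational(1, 7670)), 14604), 480), Mul(-124, Rational(-1, 101))), Rational(1, 2)) = Pow(Add(Add(Add(Rational(3394, 3835), 14604), 480), Rational(124, 101)), Rational(1, 2)) = Pow(Add(Add(Rational(56009734, 3835), 480), Rational(124, 101)), Rational(1, 2)) = Pow(Add(Rational(57850534, 3835), Rational(124, 101)), Rational(1, 2)) = Pow(Rational(5843379474, 387335), Rational(1, 2)) = Mul(Rational(3, 387335), Pow(251482820951310, Rational(1, 2)))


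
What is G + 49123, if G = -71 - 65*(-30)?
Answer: 51002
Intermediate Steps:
G = 1879 (G = -71 + 1950 = 1879)
G + 49123 = 1879 + 49123 = 51002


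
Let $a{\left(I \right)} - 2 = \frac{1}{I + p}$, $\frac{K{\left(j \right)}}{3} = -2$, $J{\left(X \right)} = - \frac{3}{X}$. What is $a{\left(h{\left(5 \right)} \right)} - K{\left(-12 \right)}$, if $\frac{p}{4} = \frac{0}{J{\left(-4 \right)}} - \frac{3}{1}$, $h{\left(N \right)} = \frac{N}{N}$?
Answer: $\frac{87}{11} \approx 7.9091$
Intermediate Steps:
$h{\left(N \right)} = 1$
$p = -12$ ($p = 4 \left(\frac{0}{\left(-3\right) \frac{1}{-4}} - \frac{3}{1}\right) = 4 \left(\frac{0}{\left(-3\right) \left(- \frac{1}{4}\right)} - 3\right) = 4 \left(\frac{0}{\frac{3}{4}} - 3\right) = 4 \left(0 \cdot \frac{4}{3} - 3\right) = 4 \left(0 - 3\right) = 4 \left(-3\right) = -12$)
$K{\left(j \right)} = -6$ ($K{\left(j \right)} = 3 \left(-2\right) = -6$)
$a{\left(I \right)} = 2 + \frac{1}{-12 + I}$ ($a{\left(I \right)} = 2 + \frac{1}{I - 12} = 2 + \frac{1}{-12 + I}$)
$a{\left(h{\left(5 \right)} \right)} - K{\left(-12 \right)} = \frac{-23 + 2 \cdot 1}{-12 + 1} - -6 = \frac{-23 + 2}{-11} + 6 = \left(- \frac{1}{11}\right) \left(-21\right) + 6 = \frac{21}{11} + 6 = \frac{87}{11}$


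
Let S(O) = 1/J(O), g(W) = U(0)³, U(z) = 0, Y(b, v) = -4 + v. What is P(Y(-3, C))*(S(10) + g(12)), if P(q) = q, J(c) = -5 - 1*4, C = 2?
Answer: 2/9 ≈ 0.22222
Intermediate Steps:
J(c) = -9 (J(c) = -5 - 4 = -9)
g(W) = 0 (g(W) = 0³ = 0)
S(O) = -⅑ (S(O) = 1/(-9) = -⅑)
P(Y(-3, C))*(S(10) + g(12)) = (-4 + 2)*(-⅑ + 0) = -2*(-⅑) = 2/9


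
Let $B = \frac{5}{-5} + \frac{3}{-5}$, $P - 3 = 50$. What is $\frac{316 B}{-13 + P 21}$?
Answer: $- \frac{632}{1375} \approx -0.45964$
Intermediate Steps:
$P = 53$ ($P = 3 + 50 = 53$)
$B = - \frac{8}{5}$ ($B = 5 \left(- \frac{1}{5}\right) + 3 \left(- \frac{1}{5}\right) = -1 - \frac{3}{5} = - \frac{8}{5} \approx -1.6$)
$\frac{316 B}{-13 + P 21} = \frac{316 \left(- \frac{8}{5}\right)}{-13 + 53 \cdot 21} = - \frac{2528}{5 \left(-13 + 1113\right)} = - \frac{2528}{5 \cdot 1100} = \left(- \frac{2528}{5}\right) \frac{1}{1100} = - \frac{632}{1375}$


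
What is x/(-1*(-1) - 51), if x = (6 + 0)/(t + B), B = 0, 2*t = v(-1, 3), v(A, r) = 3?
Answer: -2/25 ≈ -0.080000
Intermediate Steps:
t = 3/2 (t = (½)*3 = 3/2 ≈ 1.5000)
x = 4 (x = (6 + 0)/(3/2 + 0) = 6/(3/2) = 6*(⅔) = 4)
x/(-1*(-1) - 51) = 4/(-1*(-1) - 51) = 4/(1 - 51) = 4/(-50) = 4*(-1/50) = -2/25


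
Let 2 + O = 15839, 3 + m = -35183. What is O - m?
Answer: 51023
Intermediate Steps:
m = -35186 (m = -3 - 35183 = -35186)
O = 15837 (O = -2 + 15839 = 15837)
O - m = 15837 - 1*(-35186) = 15837 + 35186 = 51023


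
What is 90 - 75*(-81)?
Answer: 6165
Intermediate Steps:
90 - 75*(-81) = 90 + 6075 = 6165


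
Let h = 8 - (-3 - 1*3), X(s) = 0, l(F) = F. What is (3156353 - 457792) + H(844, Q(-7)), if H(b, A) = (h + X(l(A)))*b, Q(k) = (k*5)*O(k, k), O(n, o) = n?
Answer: 2710377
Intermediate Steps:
Q(k) = 5*k**2 (Q(k) = (k*5)*k = (5*k)*k = 5*k**2)
h = 14 (h = 8 - (-3 - 3) = 8 - 1*(-6) = 8 + 6 = 14)
H(b, A) = 14*b (H(b, A) = (14 + 0)*b = 14*b)
(3156353 - 457792) + H(844, Q(-7)) = (3156353 - 457792) + 14*844 = 2698561 + 11816 = 2710377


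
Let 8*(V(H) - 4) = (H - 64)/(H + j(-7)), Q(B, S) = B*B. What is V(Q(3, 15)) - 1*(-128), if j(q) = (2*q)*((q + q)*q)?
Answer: 1439383/10904 ≈ 132.01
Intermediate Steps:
Q(B, S) = B²
j(q) = 4*q³ (j(q) = (2*q)*((2*q)*q) = (2*q)*(2*q²) = 4*q³)
V(H) = 4 + (-64 + H)/(8*(-1372 + H)) (V(H) = 4 + ((H - 64)/(H + 4*(-7)³))/8 = 4 + ((-64 + H)/(H + 4*(-343)))/8 = 4 + ((-64 + H)/(H - 1372))/8 = 4 + ((-64 + H)/(-1372 + H))/8 = 4 + (-64 + H)/(8*(-1372 + H)))
V(Q(3, 15)) - 1*(-128) = 3*(-14656 + 11*3²)/(8*(-1372 + 3²)) - 1*(-128) = 3*(-14656 + 11*9)/(8*(-1372 + 9)) + 128 = (3/8)*(-14656 + 99)/(-1363) + 128 = (3/8)*(-1/1363)*(-14557) + 128 = 43671/10904 + 128 = 1439383/10904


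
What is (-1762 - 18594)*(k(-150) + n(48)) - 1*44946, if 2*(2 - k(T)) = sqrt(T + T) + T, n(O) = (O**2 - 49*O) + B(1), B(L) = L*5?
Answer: -737050 + 101780*I*sqrt(3) ≈ -7.3705e+5 + 1.7629e+5*I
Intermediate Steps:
B(L) = 5*L
n(O) = 5 + O**2 - 49*O (n(O) = (O**2 - 49*O) + 5*1 = (O**2 - 49*O) + 5 = 5 + O**2 - 49*O)
k(T) = 2 - T/2 - sqrt(2)*sqrt(T)/2 (k(T) = 2 - (sqrt(T + T) + T)/2 = 2 - (sqrt(2*T) + T)/2 = 2 - (sqrt(2)*sqrt(T) + T)/2 = 2 - (T + sqrt(2)*sqrt(T))/2 = 2 + (-T/2 - sqrt(2)*sqrt(T)/2) = 2 - T/2 - sqrt(2)*sqrt(T)/2)
(-1762 - 18594)*(k(-150) + n(48)) - 1*44946 = (-1762 - 18594)*((2 - 1/2*(-150) - sqrt(2)*sqrt(-150)/2) + (5 + 48**2 - 49*48)) - 1*44946 = -20356*((2 + 75 - sqrt(2)*5*I*sqrt(6)/2) + (5 + 2304 - 2352)) - 44946 = -20356*((2 + 75 - 5*I*sqrt(3)) - 43) - 44946 = -20356*((77 - 5*I*sqrt(3)) - 43) - 44946 = -20356*(34 - 5*I*sqrt(3)) - 44946 = (-692104 + 101780*I*sqrt(3)) - 44946 = -737050 + 101780*I*sqrt(3)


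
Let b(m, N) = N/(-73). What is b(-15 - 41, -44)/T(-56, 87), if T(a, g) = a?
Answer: -11/1022 ≈ -0.010763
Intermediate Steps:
b(m, N) = -N/73 (b(m, N) = N*(-1/73) = -N/73)
b(-15 - 41, -44)/T(-56, 87) = -1/73*(-44)/(-56) = (44/73)*(-1/56) = -11/1022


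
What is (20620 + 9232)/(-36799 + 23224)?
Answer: -29852/13575 ≈ -2.1990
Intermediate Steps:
(20620 + 9232)/(-36799 + 23224) = 29852/(-13575) = 29852*(-1/13575) = -29852/13575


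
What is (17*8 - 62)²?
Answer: 5476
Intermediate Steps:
(17*8 - 62)² = (136 - 62)² = 74² = 5476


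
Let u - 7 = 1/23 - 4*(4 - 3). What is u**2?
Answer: 4900/529 ≈ 9.2628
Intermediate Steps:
u = 70/23 (u = 7 + (1/23 - 4*(4 - 3)) = 7 + (1/23 - 4*1) = 7 + (1/23 - 4) = 7 - 91/23 = 70/23 ≈ 3.0435)
u**2 = (70/23)**2 = 4900/529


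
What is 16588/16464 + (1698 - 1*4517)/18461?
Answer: 64954763/75985476 ≈ 0.85483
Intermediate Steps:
16588/16464 + (1698 - 1*4517)/18461 = 16588*(1/16464) + (1698 - 4517)*(1/18461) = 4147/4116 - 2819*1/18461 = 4147/4116 - 2819/18461 = 64954763/75985476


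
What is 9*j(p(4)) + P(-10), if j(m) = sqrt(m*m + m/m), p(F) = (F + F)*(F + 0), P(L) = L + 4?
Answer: -6 + 45*sqrt(41) ≈ 282.14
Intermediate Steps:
P(L) = 4 + L
p(F) = 2*F**2 (p(F) = (2*F)*F = 2*F**2)
j(m) = sqrt(1 + m**2) (j(m) = sqrt(m**2 + 1) = sqrt(1 + m**2))
9*j(p(4)) + P(-10) = 9*sqrt(1 + (2*4**2)**2) + (4 - 10) = 9*sqrt(1 + (2*16)**2) - 6 = 9*sqrt(1 + 32**2) - 6 = 9*sqrt(1 + 1024) - 6 = 9*sqrt(1025) - 6 = 9*(5*sqrt(41)) - 6 = 45*sqrt(41) - 6 = -6 + 45*sqrt(41)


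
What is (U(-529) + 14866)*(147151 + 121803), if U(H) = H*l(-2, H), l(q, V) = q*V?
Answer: -146530442464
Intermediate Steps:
l(q, V) = V*q
U(H) = -2*H**2 (U(H) = H*(H*(-2)) = H*(-2*H) = -2*H**2)
(U(-529) + 14866)*(147151 + 121803) = (-2*(-529)**2 + 14866)*(147151 + 121803) = (-2*279841 + 14866)*268954 = (-559682 + 14866)*268954 = -544816*268954 = -146530442464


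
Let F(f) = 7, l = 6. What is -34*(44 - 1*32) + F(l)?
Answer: -401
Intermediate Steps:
-34*(44 - 1*32) + F(l) = -34*(44 - 1*32) + 7 = -34*(44 - 32) + 7 = -34*12 + 7 = -408 + 7 = -401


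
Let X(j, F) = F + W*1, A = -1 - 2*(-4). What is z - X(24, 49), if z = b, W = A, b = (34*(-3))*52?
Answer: -5360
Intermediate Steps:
A = 7 (A = -1 + 8 = 7)
b = -5304 (b = -102*52 = -5304)
W = 7
z = -5304
X(j, F) = 7 + F (X(j, F) = F + 7*1 = F + 7 = 7 + F)
z - X(24, 49) = -5304 - (7 + 49) = -5304 - 1*56 = -5304 - 56 = -5360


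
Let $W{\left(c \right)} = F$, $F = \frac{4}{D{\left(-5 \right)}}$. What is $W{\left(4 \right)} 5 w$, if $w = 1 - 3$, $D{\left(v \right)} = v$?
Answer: $8$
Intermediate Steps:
$w = -2$
$F = - \frac{4}{5}$ ($F = \frac{4}{-5} = 4 \left(- \frac{1}{5}\right) = - \frac{4}{5} \approx -0.8$)
$W{\left(c \right)} = - \frac{4}{5}$
$W{\left(4 \right)} 5 w = \left(- \frac{4}{5}\right) 5 \left(-2\right) = \left(-4\right) \left(-2\right) = 8$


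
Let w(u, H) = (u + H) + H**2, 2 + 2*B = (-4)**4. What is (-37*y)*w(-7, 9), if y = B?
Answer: -390017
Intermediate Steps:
B = 127 (B = -1 + (1/2)*(-4)**4 = -1 + (1/2)*256 = -1 + 128 = 127)
w(u, H) = H + u + H**2 (w(u, H) = (H + u) + H**2 = H + u + H**2)
y = 127
(-37*y)*w(-7, 9) = (-37*127)*(9 - 7 + 9**2) = -4699*(9 - 7 + 81) = -4699*83 = -390017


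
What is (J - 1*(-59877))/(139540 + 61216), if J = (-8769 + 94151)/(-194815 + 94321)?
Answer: 752149232/2521846683 ≈ 0.29825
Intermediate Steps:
J = -42691/50247 (J = 85382/(-100494) = 85382*(-1/100494) = -42691/50247 ≈ -0.84962)
(J - 1*(-59877))/(139540 + 61216) = (-42691/50247 - 1*(-59877))/(139540 + 61216) = (-42691/50247 + 59877)/200756 = (3008596928/50247)*(1/200756) = 752149232/2521846683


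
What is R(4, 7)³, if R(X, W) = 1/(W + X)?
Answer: 1/1331 ≈ 0.00075131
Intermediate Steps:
R(4, 7)³ = (1/(7 + 4))³ = (1/11)³ = 1/1331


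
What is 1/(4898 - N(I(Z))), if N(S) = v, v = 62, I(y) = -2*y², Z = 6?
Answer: 1/4836 ≈ 0.00020678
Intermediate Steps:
N(S) = 62
1/(4898 - N(I(Z))) = 1/(4898 - 1*62) = 1/(4898 - 62) = 1/4836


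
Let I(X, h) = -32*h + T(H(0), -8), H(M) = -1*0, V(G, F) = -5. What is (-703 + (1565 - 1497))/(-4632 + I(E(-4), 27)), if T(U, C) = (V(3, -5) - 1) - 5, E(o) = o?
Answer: 635/5507 ≈ 0.11531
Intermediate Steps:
H(M) = 0
T(U, C) = -11 (T(U, C) = (-5 - 1) - 5 = -6 - 5 = -11)
I(X, h) = -11 - 32*h (I(X, h) = -32*h - 11 = -11 - 32*h)
(-703 + (1565 - 1497))/(-4632 + I(E(-4), 27)) = (-703 + (1565 - 1497))/(-4632 + (-11 - 32*27)) = (-703 + 68)/(-4632 + (-11 - 864)) = -635/(-4632 - 875) = -635/(-5507) = -635*(-1/5507) = 635/5507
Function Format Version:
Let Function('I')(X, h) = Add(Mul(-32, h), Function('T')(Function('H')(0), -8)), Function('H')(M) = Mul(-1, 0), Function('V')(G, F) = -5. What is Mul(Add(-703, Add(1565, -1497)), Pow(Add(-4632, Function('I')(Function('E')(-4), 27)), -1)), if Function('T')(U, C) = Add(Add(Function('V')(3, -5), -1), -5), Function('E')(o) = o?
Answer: Rational(635, 5507) ≈ 0.11531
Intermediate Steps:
Function('H')(M) = 0
Function('T')(U, C) = -11 (Function('T')(U, C) = Add(Add(-5, -1), -5) = Add(-6, -5) = -11)
Function('I')(X, h) = Add(-11, Mul(-32, h)) (Function('I')(X, h) = Add(Mul(-32, h), -11) = Add(-11, Mul(-32, h)))
Mul(Add(-703, Add(1565, -1497)), Pow(Add(-4632, Function('I')(Function('E')(-4), 27)), -1)) = Mul(Add(-703, Add(1565, -1497)), Pow(Add(-4632, Add(-11, Mul(-32, 27))), -1)) = Mul(Add(-703, 68), Pow(Add(-4632, Add(-11, -864)), -1)) = Mul(-635, Pow(Add(-4632, -875), -1)) = Mul(-635, Pow(-5507, -1)) = Mul(-635, Rational(-1, 5507)) = Rational(635, 5507)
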